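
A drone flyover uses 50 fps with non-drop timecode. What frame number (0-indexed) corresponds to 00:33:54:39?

Total seconds to the label: (0 × 3600 + 33 × 60 + 54) = 2034.
Frame index = 2034 × 50 + 39 = 101739.

frame 101739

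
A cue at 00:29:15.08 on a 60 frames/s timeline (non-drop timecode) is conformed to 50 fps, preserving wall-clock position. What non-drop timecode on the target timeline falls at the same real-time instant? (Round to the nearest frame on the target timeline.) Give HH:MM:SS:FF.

Source frame index: (0×3600 + 29×60 + 15) × 60 + 8 = 105308.
Real time: 105308 / (60) = 26327/15 s.
Target frame: (26327/15) × (50) = 263270/3 ≈ 87756.667 → 87757.
At 50 labels/s: frame 87757 → 00:29:15:07.

00:29:15:07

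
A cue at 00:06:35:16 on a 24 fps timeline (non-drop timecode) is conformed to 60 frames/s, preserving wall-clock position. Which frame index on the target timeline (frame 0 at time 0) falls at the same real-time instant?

frame 23740

Source frame index: (0×3600 + 6×60 + 35) × 24 + 16 = 9496.
Real time: 9496 / (24) = 1187/3 s.
Target frame: (1187/3) × (60) = 23740.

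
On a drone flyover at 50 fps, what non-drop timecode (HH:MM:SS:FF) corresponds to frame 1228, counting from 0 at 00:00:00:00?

1228 ÷ 50 = 24 full seconds, remainder 28 frames.
24 s = 0 h 0 min 24 s.
Timecode: 00:00:24:28.

00:00:24:28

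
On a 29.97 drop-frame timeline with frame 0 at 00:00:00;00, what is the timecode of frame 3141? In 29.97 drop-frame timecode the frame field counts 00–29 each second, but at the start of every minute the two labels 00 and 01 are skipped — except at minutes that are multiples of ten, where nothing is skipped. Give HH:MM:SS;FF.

Each 10-minute DF block holds 10 × 60 × 30 − 9 × 2 = 17982 frames. 3141 ÷ 17982 → 0 full blocks, remainder 3141.
Within the partial block the first minute is 1800 frames and each further minute 1798, so 1 further minute boundary passed. Total skipped labels = 18 × 0 + 2 × 1 = 2.
Non-drop label index = 3141 + 2 = 3143; at 30 labels/s that is 00:01:44:23, i.e. DF 00:01:44;23.

00:01:44;23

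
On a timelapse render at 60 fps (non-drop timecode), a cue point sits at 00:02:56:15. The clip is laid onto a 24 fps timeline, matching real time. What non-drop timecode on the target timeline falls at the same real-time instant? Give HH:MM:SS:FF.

00:02:56:06

Source frame index: (0×3600 + 2×60 + 56) × 60 + 15 = 10575.
Real time: 10575 / (60) = 705/4 s.
Target frame: (705/4) × (24) = 4230.
At 24 labels/s: frame 4230 → 00:02:56:06.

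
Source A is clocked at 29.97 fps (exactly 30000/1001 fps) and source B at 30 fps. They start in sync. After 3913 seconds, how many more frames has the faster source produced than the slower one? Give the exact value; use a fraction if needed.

A emits 30000/1001 × 3913 = 1290000/11 frames; B emits 30 × 3913 = 117390.
Difference = 1290/11 frames (≈ 117.2727); B is ahead of A.

1290/11 frames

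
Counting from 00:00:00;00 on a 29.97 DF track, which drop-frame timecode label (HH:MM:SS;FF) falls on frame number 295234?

Each 10-minute DF block holds 10 × 60 × 30 − 9 × 2 = 17982 frames. 295234 ÷ 17982 → 16 full blocks, remainder 7522.
Within the partial block the first minute is 1800 frames and each further minute 1798, so 4 further minute boundaries passed. Total skipped labels = 18 × 16 + 2 × 4 = 296.
Non-drop label index = 295234 + 296 = 295530; at 30 labels/s that is 02:44:11:00, i.e. DF 02:44:11;00.

02:44:11;00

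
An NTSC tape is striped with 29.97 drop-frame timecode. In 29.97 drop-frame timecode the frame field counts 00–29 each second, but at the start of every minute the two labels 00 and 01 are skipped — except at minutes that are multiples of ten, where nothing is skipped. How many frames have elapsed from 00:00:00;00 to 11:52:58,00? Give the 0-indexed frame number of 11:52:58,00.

As if non-drop at 30 labels/s: (11 × 3600 + 52 × 60 + 58) × 30 + 0 = 1283340.
Minute boundaries passed: 712; those not divisible by 10: 712 − 71 = 641; dropped labels = 2 × 641 = 1282.
Actual frame index = 1283340 − 1282 = 1282058.

1282058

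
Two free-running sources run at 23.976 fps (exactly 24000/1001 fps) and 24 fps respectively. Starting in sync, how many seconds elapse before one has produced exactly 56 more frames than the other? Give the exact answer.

7007/3 seconds

The gap grows by |24 − 24000/1001| = 24/1001 frames per second.
Time for a 56-frame gap: 56 ÷ (24/1001) = 7007/3 s.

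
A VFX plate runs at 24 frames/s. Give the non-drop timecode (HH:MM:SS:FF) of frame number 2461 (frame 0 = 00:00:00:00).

00:01:42:13

2461 ÷ 24 = 102 full seconds, remainder 13 frames.
102 s = 0 h 1 min 42 s.
Timecode: 00:01:42:13.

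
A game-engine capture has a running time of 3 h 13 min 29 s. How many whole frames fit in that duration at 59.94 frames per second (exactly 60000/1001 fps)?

695844 frames

3 h 13 min 29 s = 11609 s.
Frames = 11609 × 60000/1001 = 53580000/77 ≈ 695844.1558.
Complete frames: 695844.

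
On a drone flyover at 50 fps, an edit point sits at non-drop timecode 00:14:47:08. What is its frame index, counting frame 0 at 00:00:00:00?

44358

Total seconds to the label: (0 × 3600 + 14 × 60 + 47) = 887.
Frame index = 887 × 50 + 8 = 44358.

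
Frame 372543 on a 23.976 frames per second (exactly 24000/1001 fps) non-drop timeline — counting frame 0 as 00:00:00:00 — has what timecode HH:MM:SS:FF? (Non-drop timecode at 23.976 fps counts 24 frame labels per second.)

04:18:42:15

372543 ÷ 24 = 15522 full seconds, remainder 15 frames.
15522 s = 4 h 18 min 42 s.
Timecode: 04:18:42:15.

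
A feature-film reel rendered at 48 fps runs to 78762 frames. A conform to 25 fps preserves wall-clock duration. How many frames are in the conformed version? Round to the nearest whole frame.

Frames at target rate = 78762 × (25) / (48) = 328175/8 ≈ 41021.875.
Nearest whole frame: 41022.

41022 frames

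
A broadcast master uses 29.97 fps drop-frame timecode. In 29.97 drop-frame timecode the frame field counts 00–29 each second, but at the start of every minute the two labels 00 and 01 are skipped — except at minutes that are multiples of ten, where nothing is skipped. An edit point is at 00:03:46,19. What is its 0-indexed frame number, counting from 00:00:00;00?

Complete 10-minute blocks: 0, each 17982 frames → 0.
Remaining 3 whole minutes in the current block: 1800 + 2 × 1798 = 5396 frames.
Within the current minute: 46 × 30 + 19 − 2 = 1397 (labels ;00/;01 skipped at this minute). Total = 0 + 5396 + 1397 = 6793.

6793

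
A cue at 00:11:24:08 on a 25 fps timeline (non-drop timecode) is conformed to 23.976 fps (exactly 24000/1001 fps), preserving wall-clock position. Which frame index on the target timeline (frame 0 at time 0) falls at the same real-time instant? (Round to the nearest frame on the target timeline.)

frame 16407

Source frame index: (0×3600 + 11×60 + 24) × 25 + 8 = 17108.
Real time: 17108 / (25) = 17108/25 s.
Target frame: (17108/25) × (24000/1001) = 180480/11 ≈ 16407.273 → 16407.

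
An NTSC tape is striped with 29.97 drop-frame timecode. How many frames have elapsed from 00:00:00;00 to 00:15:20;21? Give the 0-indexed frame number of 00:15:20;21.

27593

As if non-drop at 30 labels/s: (0 × 3600 + 15 × 60 + 20) × 30 + 21 = 27621.
Minute boundaries passed: 15; those not divisible by 10: 15 − 1 = 14; dropped labels = 2 × 14 = 28.
Actual frame index = 27621 − 28 = 27593.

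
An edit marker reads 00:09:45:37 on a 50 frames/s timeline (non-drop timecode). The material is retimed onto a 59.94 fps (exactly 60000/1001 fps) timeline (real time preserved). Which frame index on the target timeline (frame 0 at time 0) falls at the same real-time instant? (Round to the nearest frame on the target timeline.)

Source frame index: (0×3600 + 9×60 + 45) × 50 + 37 = 29287.
Real time: 29287 / (50) = 29287/50 s.
Target frame: (29287/50) × (60000/1001) = 35144400/1001 ≈ 35109.291 → 35109.

frame 35109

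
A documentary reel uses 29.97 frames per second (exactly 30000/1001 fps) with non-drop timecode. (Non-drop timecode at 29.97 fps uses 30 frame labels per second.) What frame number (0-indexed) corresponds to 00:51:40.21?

93021

Total seconds to the label: (0 × 3600 + 51 × 60 + 40) = 3100.
Frame index = 3100 × 30 + 21 = 93021.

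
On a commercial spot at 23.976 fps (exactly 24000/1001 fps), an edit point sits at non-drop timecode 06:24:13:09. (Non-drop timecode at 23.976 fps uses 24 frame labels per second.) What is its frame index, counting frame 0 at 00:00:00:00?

553281

Total seconds to the label: (6 × 3600 + 24 × 60 + 13) = 23053.
Frame index = 23053 × 24 + 9 = 553281.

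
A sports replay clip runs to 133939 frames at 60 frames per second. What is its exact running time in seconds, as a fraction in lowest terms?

133939/60 seconds

Running time = 133939 ÷ (60) = 133939 × 1/60 = 133939/60 s.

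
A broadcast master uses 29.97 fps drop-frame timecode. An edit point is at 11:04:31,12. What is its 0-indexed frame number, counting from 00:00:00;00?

Complete 10-minute blocks: 66, each 17982 frames → 1186812.
Remaining 4 whole minutes in the current block: 1800 + 3 × 1798 = 7194 frames.
Within the current minute: 31 × 30 + 12 − 2 = 940 (labels ;00/;01 skipped at this minute). Total = 1186812 + 7194 + 940 = 1194946.

1194946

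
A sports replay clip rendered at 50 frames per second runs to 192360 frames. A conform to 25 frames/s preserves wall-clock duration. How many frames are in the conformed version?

Target frames = source frames × (target rate / source rate) = 192360 × (25)/(50) = 192360 × 1/2 = 96180.

96180 frames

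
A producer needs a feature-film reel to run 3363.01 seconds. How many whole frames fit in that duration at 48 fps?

161424 frames

Frames = 3363.01 × 48 = 4035612/25 ≈ 161424.4800.
Complete frames: 161424.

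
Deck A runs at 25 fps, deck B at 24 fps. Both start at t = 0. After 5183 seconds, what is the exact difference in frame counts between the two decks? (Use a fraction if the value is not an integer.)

A emits 25 × 5183 = 129575 frames; B emits 24 × 5183 = 124392.
Difference = 5183 frames; B is behind A.

5183 frames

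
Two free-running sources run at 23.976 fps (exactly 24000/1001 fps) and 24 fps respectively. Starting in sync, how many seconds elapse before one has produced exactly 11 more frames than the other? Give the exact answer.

The gap grows by |24 − 24000/1001| = 24/1001 frames per second.
Time for a 11-frame gap: 11 ÷ (24/1001) = 11011/24 s.

11011/24 seconds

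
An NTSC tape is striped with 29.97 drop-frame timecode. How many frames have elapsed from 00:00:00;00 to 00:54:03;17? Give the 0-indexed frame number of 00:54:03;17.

97209

As if non-drop at 30 labels/s: (0 × 3600 + 54 × 60 + 3) × 30 + 17 = 97307.
Minute boundaries passed: 54; those not divisible by 10: 54 − 5 = 49; dropped labels = 2 × 49 = 98.
Actual frame index = 97307 − 98 = 97209.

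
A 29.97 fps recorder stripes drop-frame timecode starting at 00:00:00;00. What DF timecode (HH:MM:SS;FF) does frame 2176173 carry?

Ten DF minutes hold 17982 frames, so frame 2176173 lies in block 121 (frames 2175822–2193803) with 351 frames into that block.
The block's first minute is 1800 frames and the rest 1798 each; 351 frames reaches minute 0, so 121 × 18 + 0 × 2 = 2178 labels have been skipped so far.
Adding those back, label number 2176173 + 2178 = 2178351 at 30 labels/s is 72611 s + 21 f = 20 h 10 min 11 s frame 21, i.e. 20:10:11;21.

20:10:11;21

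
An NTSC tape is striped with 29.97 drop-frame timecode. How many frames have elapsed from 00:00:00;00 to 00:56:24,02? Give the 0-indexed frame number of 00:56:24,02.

101420

Complete 10-minute blocks: 5, each 17982 frames → 89910.
Remaining 6 whole minutes in the current block: 1800 + 5 × 1798 = 10790 frames.
Within the current minute: 24 × 30 + 2 − 2 = 720 (labels ;00/;01 skipped at this minute). Total = 89910 + 10790 + 720 = 101420.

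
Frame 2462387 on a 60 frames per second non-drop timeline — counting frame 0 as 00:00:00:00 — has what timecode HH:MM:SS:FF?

2462387 ÷ 60 = 41039 full seconds, remainder 47 frames.
41039 s = 11 h 23 min 59 s.
Timecode: 11:23:59:47.

11:23:59:47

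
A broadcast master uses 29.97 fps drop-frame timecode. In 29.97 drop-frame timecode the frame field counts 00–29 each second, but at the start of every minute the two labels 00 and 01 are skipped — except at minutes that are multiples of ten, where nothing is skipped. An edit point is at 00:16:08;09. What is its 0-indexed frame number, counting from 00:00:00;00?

29019

Complete 10-minute blocks: 1, each 17982 frames → 17982.
Remaining 6 whole minutes in the current block: 1800 + 5 × 1798 = 10790 frames.
Within the current minute: 8 × 30 + 9 − 2 = 247 (labels ;00/;01 skipped at this minute). Total = 17982 + 10790 + 247 = 29019.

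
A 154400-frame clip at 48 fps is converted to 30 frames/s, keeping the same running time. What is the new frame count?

96500 frames

Target frames = source frames × (target rate / source rate) = 154400 × (30)/(48) = 154400 × 5/8 = 96500.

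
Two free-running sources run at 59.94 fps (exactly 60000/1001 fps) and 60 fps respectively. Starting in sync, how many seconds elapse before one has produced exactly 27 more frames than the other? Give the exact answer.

450.45 seconds

The gap grows by |60 − 60000/1001| = 60/1001 frames per second.
Time for a 27-frame gap: 27 ÷ (60/1001) = 450.45 s.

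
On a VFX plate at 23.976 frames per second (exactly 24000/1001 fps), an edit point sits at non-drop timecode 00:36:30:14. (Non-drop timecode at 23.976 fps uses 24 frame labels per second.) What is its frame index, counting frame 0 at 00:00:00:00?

Total seconds to the label: (0 × 3600 + 36 × 60 + 30) = 2190.
Frame index = 2190 × 24 + 14 = 52574.

52574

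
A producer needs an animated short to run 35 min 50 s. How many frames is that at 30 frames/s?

64500 frames

35 min 50 s = 2150 s.
Frames = 2150 × 30 = 64500.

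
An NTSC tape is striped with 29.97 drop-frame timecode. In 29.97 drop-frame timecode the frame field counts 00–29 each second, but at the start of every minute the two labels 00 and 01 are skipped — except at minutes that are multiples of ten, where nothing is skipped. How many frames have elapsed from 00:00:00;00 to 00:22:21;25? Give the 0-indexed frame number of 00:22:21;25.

As if non-drop at 30 labels/s: (0 × 3600 + 22 × 60 + 21) × 30 + 25 = 40255.
Minute boundaries passed: 22; those not divisible by 10: 22 − 2 = 20; dropped labels = 2 × 20 = 40.
Actual frame index = 40255 − 40 = 40215.

40215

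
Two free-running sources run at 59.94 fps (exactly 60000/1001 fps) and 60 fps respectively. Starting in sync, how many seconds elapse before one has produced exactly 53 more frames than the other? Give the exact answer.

53053/60 seconds

The gap grows by |60 − 60000/1001| = 60/1001 frames per second.
Time for a 53-frame gap: 53 ÷ (60/1001) = 53053/60 s.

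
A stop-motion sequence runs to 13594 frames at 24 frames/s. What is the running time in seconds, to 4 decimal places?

566.4167 seconds

Running time = 13594 × 1/24 = 6797/12 s ≈ 566.4167 s.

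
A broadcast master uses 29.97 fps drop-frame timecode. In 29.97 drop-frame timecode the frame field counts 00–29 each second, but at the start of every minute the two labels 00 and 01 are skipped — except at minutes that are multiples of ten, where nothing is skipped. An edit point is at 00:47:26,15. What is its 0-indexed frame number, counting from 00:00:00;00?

Complete 10-minute blocks: 4, each 17982 frames → 71928.
Remaining 7 whole minutes in the current block: 1800 + 6 × 1798 = 12588 frames.
Within the current minute: 26 × 30 + 15 − 2 = 793 (labels ;00/;01 skipped at this minute). Total = 71928 + 12588 + 793 = 85309.

85309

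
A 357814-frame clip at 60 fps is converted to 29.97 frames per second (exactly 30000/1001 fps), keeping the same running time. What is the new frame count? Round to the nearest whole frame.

Frames at target rate = 357814 × (30000/1001) / (60) = 178907000/1001 ≈ 178728.272.
Nearest whole frame: 178728.

178728 frames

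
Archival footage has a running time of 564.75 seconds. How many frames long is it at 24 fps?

Frames = 564.75 × 24 = 13554.

13554 frames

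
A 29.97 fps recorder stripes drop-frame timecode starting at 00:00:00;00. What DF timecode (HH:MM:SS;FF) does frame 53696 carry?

00:29:51;20

Ten DF minutes hold 17982 frames, so frame 53696 lies in block 2 (frames 35964–53945) with 17732 frames into that block.
The block's first minute is 1800 frames and the rest 1798 each; 17732 frames reaches minute 9, so 2 × 18 + 9 × 2 = 54 labels have been skipped so far.
Adding those back, label number 53696 + 54 = 53750 at 30 labels/s is 1791 s + 20 f = 0 h 29 min 51 s frame 20, i.e. 00:29:51;20.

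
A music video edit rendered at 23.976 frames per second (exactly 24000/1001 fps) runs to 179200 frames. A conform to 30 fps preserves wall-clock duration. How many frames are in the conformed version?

Target frames = source frames × (target rate / source rate) = 179200 × (30)/(24000/1001) = 179200 × 1001/800 = 224224.

224224 frames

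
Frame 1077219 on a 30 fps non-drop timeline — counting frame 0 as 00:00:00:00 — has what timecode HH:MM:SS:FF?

1077219 ÷ 30 = 35907 full seconds, remainder 9 frames.
35907 s = 9 h 58 min 27 s.
Timecode: 09:58:27:09.

09:58:27:09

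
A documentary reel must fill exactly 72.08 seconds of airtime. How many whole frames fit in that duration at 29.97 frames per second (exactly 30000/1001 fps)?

Frames = 72.08 × 30000/1001 = 2162400/1001 ≈ 2160.2398.
Complete frames: 2160.

2160 frames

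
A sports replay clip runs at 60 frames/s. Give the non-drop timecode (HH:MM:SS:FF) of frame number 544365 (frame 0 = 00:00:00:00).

544365 ÷ 60 = 9072 full seconds, remainder 45 frames.
9072 s = 2 h 31 min 12 s.
Timecode: 02:31:12:45.

02:31:12:45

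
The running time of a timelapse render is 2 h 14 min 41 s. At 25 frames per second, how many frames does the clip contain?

2 h 14 min 41 s = 8081 s.
Frames = 8081 × 25 = 202025.

202025 frames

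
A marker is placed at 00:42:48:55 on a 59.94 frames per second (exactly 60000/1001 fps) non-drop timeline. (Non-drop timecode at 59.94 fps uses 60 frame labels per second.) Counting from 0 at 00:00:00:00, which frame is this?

Total seconds to the label: (0 × 3600 + 42 × 60 + 48) = 2568.
Frame index = 2568 × 60 + 55 = 154135.

frame 154135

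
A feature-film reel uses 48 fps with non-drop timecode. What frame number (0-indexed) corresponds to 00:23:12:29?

Total seconds to the label: (0 × 3600 + 23 × 60 + 12) = 1392.
Frame index = 1392 × 48 + 29 = 66845.

frame 66845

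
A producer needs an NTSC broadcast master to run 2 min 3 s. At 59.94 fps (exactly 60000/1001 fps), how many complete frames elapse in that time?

2 min 3 s = 123 s.
Frames = 123 × 60000/1001 = 7380000/1001 ≈ 7372.6274.
Complete frames: 7372.

7372 frames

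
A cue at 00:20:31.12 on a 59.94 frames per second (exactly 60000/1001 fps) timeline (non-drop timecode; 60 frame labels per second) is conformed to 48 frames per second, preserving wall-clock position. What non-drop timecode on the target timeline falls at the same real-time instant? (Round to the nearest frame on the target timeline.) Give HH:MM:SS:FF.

00:20:32:21

Source frame index: (0×3600 + 20×60 + 31) × 60 + 12 = 73872.
Real time: 73872 / (60000/1001) = 1540539/1250 s.
Target frame: (1540539/1250) × (48) = 36972936/625 ≈ 59156.698 → 59157.
At 48 labels/s: frame 59157 → 00:20:32:21.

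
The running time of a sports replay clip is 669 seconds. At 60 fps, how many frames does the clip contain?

40140 frames

Frames = 669 × 60 = 40140.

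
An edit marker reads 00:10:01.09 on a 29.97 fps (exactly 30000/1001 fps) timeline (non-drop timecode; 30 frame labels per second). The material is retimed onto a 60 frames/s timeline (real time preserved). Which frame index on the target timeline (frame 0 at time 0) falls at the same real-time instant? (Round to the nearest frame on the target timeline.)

frame 36114

Source frame index: (0×3600 + 10×60 + 1) × 30 + 9 = 18039.
Real time: 18039 / (30000/1001) = 6019013/10000 s.
Target frame: (6019013/10000) × (60) = 18057039/500 ≈ 36114.078 → 36114.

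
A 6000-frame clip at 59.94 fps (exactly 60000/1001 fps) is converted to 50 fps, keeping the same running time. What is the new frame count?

Target frames = source frames × (target rate / source rate) = 6000 × (50)/(60000/1001) = 6000 × 1001/1200 = 5005.

5005 frames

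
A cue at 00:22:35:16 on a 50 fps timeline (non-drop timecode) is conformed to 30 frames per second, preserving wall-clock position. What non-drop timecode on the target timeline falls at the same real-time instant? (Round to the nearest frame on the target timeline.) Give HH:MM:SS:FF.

00:22:35:10

Source frame index: (0×3600 + 22×60 + 35) × 50 + 16 = 67766.
Real time: 67766 / (50) = 33883/25 s.
Target frame: (33883/25) × (30) = 203298/5 ≈ 40659.600 → 40660.
At 30 labels/s: frame 40660 → 00:22:35:10.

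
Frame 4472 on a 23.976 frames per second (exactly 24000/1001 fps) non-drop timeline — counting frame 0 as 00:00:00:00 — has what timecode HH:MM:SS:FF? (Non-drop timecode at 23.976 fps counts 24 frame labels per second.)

4472 ÷ 24 = 186 full seconds, remainder 8 frames.
186 s = 0 h 3 min 6 s.
Timecode: 00:03:06:08.

00:03:06:08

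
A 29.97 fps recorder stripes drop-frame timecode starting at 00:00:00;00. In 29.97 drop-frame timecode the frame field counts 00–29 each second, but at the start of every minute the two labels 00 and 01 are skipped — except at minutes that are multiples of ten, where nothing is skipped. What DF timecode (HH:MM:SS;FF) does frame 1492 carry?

Ten DF minutes hold 17982 frames, so frame 1492 lies in block 0 (frames 0–17981) with 1492 frames into that block.
The block's first minute is 1800 frames and the rest 1798 each; 1492 frames reaches minute 0, so 0 × 18 + 0 × 2 = 0 labels have been skipped so far.
Adding those back, label number 1492 + 0 = 1492 at 30 labels/s is 49 s + 22 f = 0 h 0 min 49 s frame 22, i.e. 00:00:49;22.

00:00:49;22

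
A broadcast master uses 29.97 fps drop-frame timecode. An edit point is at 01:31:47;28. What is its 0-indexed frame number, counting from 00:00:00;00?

As if non-drop at 30 labels/s: (1 × 3600 + 31 × 60 + 47) × 30 + 28 = 165238.
Minute boundaries passed: 91; those not divisible by 10: 91 − 9 = 82; dropped labels = 2 × 82 = 164.
Actual frame index = 165238 − 164 = 165074.

165074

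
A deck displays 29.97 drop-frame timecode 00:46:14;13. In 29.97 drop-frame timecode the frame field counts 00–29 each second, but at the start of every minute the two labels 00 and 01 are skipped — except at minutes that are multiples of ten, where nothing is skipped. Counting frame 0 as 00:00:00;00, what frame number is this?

Complete 10-minute blocks: 4, each 17982 frames → 71928.
Remaining 6 whole minutes in the current block: 1800 + 5 × 1798 = 10790 frames.
Within the current minute: 14 × 30 + 13 − 2 = 431 (labels ;00/;01 skipped at this minute). Total = 71928 + 10790 + 431 = 83149.

83149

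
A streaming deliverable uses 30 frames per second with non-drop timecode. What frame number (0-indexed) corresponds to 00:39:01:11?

70241

Total seconds to the label: (0 × 3600 + 39 × 60 + 1) = 2341.
Frame index = 2341 × 30 + 11 = 70241.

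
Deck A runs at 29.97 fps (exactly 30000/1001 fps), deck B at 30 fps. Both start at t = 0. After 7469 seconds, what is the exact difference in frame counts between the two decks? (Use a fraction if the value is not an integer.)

A emits 30000/1001 × 7469 = 2910000/13 frames; B emits 30 × 7469 = 224070.
Difference = 2910/13 frames (≈ 223.8462); B is ahead of A.

2910/13 frames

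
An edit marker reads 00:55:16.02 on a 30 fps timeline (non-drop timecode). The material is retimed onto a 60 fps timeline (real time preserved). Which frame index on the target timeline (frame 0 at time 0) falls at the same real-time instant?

Source frame index: (0×3600 + 55×60 + 16) × 30 + 2 = 99482.
Real time: 99482 / (30) = 49741/15 s.
Target frame: (49741/15) × (60) = 198964.

frame 198964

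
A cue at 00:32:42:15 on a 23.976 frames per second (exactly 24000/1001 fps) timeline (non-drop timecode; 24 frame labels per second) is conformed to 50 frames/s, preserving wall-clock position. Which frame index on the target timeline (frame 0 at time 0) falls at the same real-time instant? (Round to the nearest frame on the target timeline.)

Source frame index: (0×3600 + 32×60 + 42) × 24 + 15 = 47103.
Real time: 47103 / (24000/1001) = 15716701/8000 s.
Target frame: (15716701/8000) × (50) = 15716701/160 ≈ 98229.381 → 98229.

frame 98229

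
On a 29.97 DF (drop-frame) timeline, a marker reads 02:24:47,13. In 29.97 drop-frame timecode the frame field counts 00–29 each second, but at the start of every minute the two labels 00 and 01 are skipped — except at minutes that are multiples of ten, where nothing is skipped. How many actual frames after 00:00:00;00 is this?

Complete 10-minute blocks: 14, each 17982 frames → 251748.
Remaining 4 whole minutes in the current block: 1800 + 3 × 1798 = 7194 frames.
Within the current minute: 47 × 30 + 13 − 2 = 1421 (labels ;00/;01 skipped at this minute). Total = 251748 + 7194 + 1421 = 260363.

260363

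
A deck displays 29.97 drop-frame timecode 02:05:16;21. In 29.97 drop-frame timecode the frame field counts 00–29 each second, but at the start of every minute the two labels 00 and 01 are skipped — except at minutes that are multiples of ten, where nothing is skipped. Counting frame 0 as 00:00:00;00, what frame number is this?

Complete 10-minute blocks: 12, each 17982 frames → 215784.
Remaining 5 whole minutes in the current block: 1800 + 4 × 1798 = 8992 frames.
Within the current minute: 16 × 30 + 21 − 2 = 499 (labels ;00/;01 skipped at this minute). Total = 215784 + 8992 + 499 = 225275.

225275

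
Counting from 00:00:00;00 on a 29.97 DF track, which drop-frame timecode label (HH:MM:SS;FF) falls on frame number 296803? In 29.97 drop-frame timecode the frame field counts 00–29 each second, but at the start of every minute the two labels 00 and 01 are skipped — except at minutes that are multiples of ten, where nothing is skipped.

Ten DF minutes hold 17982 frames, so frame 296803 lies in block 16 (frames 287712–305693) with 9091 frames into that block.
The block's first minute is 1800 frames and the rest 1798 each; 9091 frames reaches minute 5, so 16 × 18 + 5 × 2 = 298 labels have been skipped so far.
Adding those back, label number 296803 + 298 = 297101 at 30 labels/s is 9903 s + 11 f = 2 h 45 min 3 s frame 11, i.e. 02:45:03;11.

02:45:03;11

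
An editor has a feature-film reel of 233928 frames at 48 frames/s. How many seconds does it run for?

4873.5 seconds

Running time = 233928 / (48) = 4873.5 s.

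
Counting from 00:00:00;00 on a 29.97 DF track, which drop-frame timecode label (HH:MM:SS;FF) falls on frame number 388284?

03:35:55;22

Each 10-minute DF block holds 10 × 60 × 30 − 9 × 2 = 17982 frames. 388284 ÷ 17982 → 21 full blocks, remainder 10662.
Within the partial block the first minute is 1800 frames and each further minute 1798, so 5 further minute boundaries passed. Total skipped labels = 18 × 21 + 2 × 5 = 388.
Non-drop label index = 388284 + 388 = 388672; at 30 labels/s that is 03:35:55:22, i.e. DF 03:35:55;22.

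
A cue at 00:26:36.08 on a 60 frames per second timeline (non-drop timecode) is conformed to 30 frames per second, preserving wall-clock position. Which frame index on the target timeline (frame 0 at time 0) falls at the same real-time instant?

Source frame index: (0×3600 + 26×60 + 36) × 60 + 8 = 95768.
Real time: 95768 / (60) = 23942/15 s.
Target frame: (23942/15) × (30) = 47884.

frame 47884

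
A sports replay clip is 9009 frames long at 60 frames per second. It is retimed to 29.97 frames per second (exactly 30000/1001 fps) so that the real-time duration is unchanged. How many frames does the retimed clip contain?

4500 frames

Target frames = source frames × (target rate / source rate) = 9009 × (30000/1001)/(60) = 9009 × 500/1001 = 4500.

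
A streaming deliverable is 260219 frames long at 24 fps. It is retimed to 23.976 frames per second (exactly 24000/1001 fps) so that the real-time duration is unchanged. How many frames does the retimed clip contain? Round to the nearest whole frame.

259959 frames

Frames at target rate = 260219 × (24000/1001) / (24) = 260219000/1001 ≈ 259959.041.
Nearest whole frame: 259959.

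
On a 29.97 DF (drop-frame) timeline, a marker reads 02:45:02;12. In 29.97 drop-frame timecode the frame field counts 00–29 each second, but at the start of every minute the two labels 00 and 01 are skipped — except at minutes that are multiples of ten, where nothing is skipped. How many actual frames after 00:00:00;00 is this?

296774

As if non-drop at 30 labels/s: (2 × 3600 + 45 × 60 + 2) × 30 + 12 = 297072.
Minute boundaries passed: 165; those not divisible by 10: 165 − 16 = 149; dropped labels = 2 × 149 = 298.
Actual frame index = 297072 − 298 = 296774.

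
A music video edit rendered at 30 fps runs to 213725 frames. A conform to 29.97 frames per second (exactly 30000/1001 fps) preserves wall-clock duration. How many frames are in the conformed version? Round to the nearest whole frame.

213511 frames

Frames at target rate = 213725 × (30000/1001) / (30) = 213725000/1001 ≈ 213511.489.
Nearest whole frame: 213511.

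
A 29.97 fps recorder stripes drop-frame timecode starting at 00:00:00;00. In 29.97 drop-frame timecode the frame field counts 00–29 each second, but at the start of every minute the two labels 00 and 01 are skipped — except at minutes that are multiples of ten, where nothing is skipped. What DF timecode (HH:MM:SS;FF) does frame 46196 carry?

Ten DF minutes hold 17982 frames, so frame 46196 lies in block 2 (frames 35964–53945) with 10232 frames into that block.
The block's first minute is 1800 frames and the rest 1798 each; 10232 frames reaches minute 5, so 2 × 18 + 5 × 2 = 46 labels have been skipped so far.
Adding those back, label number 46196 + 46 = 46242 at 30 labels/s is 1541 s + 12 f = 0 h 25 min 41 s frame 12, i.e. 00:25:41;12.

00:25:41;12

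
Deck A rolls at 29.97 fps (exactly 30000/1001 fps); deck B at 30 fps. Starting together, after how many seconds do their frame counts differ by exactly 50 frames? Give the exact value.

5005/3 seconds

The gap grows by |30 − 30000/1001| = 30/1001 frames per second.
Time for a 50-frame gap: 50 ÷ (30/1001) = 5005/3 s.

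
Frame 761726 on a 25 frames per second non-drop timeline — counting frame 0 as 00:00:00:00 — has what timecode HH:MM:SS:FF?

08:27:49:01

761726 ÷ 25 = 30469 full seconds, remainder 1 frame.
30469 s = 8 h 27 min 49 s.
Timecode: 08:27:49:01.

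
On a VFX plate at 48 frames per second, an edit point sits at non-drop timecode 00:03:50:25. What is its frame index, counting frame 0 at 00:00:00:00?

Total seconds to the label: (0 × 3600 + 3 × 60 + 50) = 230.
Frame index = 230 × 48 + 25 = 11065.

frame 11065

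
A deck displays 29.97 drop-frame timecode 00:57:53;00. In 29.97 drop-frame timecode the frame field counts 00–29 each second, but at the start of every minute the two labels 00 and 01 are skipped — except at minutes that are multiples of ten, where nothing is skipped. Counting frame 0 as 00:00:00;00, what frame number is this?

104086

Complete 10-minute blocks: 5, each 17982 frames → 89910.
Remaining 7 whole minutes in the current block: 1800 + 6 × 1798 = 12588 frames.
Within the current minute: 53 × 30 + 0 − 2 = 1588 (labels ;00/;01 skipped at this minute). Total = 89910 + 12588 + 1588 = 104086.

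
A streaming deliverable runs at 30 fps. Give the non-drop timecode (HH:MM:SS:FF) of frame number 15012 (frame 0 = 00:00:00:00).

15012 ÷ 30 = 500 full seconds, remainder 12 frames.
500 s = 0 h 8 min 20 s.
Timecode: 00:08:20:12.

00:08:20:12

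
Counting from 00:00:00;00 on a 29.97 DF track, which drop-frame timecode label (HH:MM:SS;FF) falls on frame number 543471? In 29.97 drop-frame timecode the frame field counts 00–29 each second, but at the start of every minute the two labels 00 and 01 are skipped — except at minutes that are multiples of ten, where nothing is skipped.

Ten DF minutes hold 17982 frames, so frame 543471 lies in block 30 (frames 539460–557441) with 4011 frames into that block.
The block's first minute is 1800 frames and the rest 1798 each; 4011 frames reaches minute 2, so 30 × 18 + 2 × 2 = 544 labels have been skipped so far.
Adding those back, label number 543471 + 544 = 544015 at 30 labels/s is 18133 s + 25 f = 5 h 2 min 13 s frame 25, i.e. 05:02:13;25.

05:02:13;25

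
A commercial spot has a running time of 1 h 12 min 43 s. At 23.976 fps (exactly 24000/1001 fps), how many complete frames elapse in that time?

104607 frames

1 h 12 min 43 s = 4363 s.
Frames = 4363 × 24000/1001 = 104712000/1001 ≈ 104607.3926.
Complete frames: 104607.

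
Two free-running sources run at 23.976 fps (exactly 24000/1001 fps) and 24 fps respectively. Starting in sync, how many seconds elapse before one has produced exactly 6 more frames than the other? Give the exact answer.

The gap grows by |24 − 24000/1001| = 24/1001 frames per second.
Time for a 6-frame gap: 6 ÷ (24/1001) = 250.25 s.

250.25 seconds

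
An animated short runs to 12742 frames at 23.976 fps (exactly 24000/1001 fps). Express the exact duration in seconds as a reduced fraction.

Running time = 12742 ÷ (24000/1001) = 12742 × 1001/24000 = 6377371/12000 s.

6377371/12000 seconds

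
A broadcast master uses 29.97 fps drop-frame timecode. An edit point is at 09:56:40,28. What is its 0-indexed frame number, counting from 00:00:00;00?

1072954

As if non-drop at 30 labels/s: (9 × 3600 + 56 × 60 + 40) × 30 + 28 = 1074028.
Minute boundaries passed: 596; those not divisible by 10: 596 − 59 = 537; dropped labels = 2 × 537 = 1074.
Actual frame index = 1074028 − 1074 = 1072954.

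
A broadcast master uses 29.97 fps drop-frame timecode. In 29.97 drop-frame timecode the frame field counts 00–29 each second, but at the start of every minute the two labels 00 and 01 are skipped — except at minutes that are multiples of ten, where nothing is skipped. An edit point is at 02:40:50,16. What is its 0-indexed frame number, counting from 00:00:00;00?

289228

As if non-drop at 30 labels/s: (2 × 3600 + 40 × 60 + 50) × 30 + 16 = 289516.
Minute boundaries passed: 160; those not divisible by 10: 160 − 16 = 144; dropped labels = 2 × 144 = 288.
Actual frame index = 289516 − 288 = 289228.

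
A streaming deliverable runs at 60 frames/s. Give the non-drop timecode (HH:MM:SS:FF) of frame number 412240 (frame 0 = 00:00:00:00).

01:54:30:40

412240 ÷ 60 = 6870 full seconds, remainder 40 frames.
6870 s = 1 h 54 min 30 s.
Timecode: 01:54:30:40.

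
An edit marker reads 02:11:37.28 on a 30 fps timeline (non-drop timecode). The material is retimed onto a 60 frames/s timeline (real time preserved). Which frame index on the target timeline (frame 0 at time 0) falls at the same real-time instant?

Source frame index: (2×3600 + 11×60 + 37) × 30 + 28 = 236938.
Real time: 236938 / (30) = 118469/15 s.
Target frame: (118469/15) × (60) = 473876.

frame 473876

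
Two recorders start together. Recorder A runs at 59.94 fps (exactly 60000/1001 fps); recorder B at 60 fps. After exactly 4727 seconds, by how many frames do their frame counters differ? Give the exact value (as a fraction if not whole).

A emits 60000/1001 × 4727 = 283620000/1001 frames; B emits 60 × 4727 = 283620.
Difference = 283620/1001 frames (≈ 283.3367); B is ahead of A.

283620/1001 frames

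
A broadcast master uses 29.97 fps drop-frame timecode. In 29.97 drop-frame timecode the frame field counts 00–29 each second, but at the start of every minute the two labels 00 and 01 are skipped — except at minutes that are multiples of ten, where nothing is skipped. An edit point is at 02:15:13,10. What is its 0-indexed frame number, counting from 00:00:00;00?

243156

As if non-drop at 30 labels/s: (2 × 3600 + 15 × 60 + 13) × 30 + 10 = 243400.
Minute boundaries passed: 135; those not divisible by 10: 135 − 13 = 122; dropped labels = 2 × 122 = 244.
Actual frame index = 243400 − 244 = 243156.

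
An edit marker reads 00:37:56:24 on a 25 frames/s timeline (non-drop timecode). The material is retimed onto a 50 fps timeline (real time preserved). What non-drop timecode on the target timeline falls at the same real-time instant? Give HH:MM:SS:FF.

Source frame index: (0×3600 + 37×60 + 56) × 25 + 24 = 56924.
Real time: 56924 / (25) = 56924/25 s.
Target frame: (56924/25) × (50) = 113848.
At 50 labels/s: frame 113848 → 00:37:56:48.

00:37:56:48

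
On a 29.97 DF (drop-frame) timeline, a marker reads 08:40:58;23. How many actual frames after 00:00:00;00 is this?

Complete 10-minute blocks: 52, each 17982 frames → 935064.
Remaining 0 whole minutes in the current block: 0 frames.
Within the current minute: 58 × 30 + 23 = 1763. Total = 935064 + 0 + 1763 = 936827.

936827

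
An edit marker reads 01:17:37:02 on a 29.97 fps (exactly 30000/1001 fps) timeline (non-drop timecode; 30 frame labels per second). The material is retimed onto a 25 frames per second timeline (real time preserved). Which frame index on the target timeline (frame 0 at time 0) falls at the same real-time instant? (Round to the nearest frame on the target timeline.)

Source frame index: (1×3600 + 17×60 + 37) × 30 + 2 = 139712.
Real time: 139712 / (30000/1001) = 8740732/1875 s.
Target frame: (8740732/1875) × (25) = 8740732/75 ≈ 116543.093 → 116543.

frame 116543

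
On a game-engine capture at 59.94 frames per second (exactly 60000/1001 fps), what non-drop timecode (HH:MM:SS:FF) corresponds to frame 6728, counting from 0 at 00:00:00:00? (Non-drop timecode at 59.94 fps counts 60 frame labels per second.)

00:01:52:08

6728 ÷ 60 = 112 full seconds, remainder 8 frames.
112 s = 0 h 1 min 52 s.
Timecode: 00:01:52:08.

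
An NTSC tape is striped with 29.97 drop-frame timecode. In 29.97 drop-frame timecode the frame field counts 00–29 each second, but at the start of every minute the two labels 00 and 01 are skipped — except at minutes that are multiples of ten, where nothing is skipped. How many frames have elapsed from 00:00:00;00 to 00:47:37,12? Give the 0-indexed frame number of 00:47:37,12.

85636

Complete 10-minute blocks: 4, each 17982 frames → 71928.
Remaining 7 whole minutes in the current block: 1800 + 6 × 1798 = 12588 frames.
Within the current minute: 37 × 30 + 12 − 2 = 1120 (labels ;00/;01 skipped at this minute). Total = 71928 + 12588 + 1120 = 85636.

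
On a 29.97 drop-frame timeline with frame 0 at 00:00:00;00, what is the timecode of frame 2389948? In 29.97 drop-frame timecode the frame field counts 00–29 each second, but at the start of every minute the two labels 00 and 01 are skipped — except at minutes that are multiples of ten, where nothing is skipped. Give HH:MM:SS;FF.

22:09:04;22

Each 10-minute DF block holds 10 × 60 × 30 − 9 × 2 = 17982 frames. 2389948 ÷ 17982 → 132 full blocks, remainder 16324.
Within the partial block the first minute is 1800 frames and each further minute 1798, so 9 further minute boundaries passed. Total skipped labels = 18 × 132 + 2 × 9 = 2394.
Non-drop label index = 2389948 + 2394 = 2392342; at 30 labels/s that is 22:09:04:22, i.e. DF 22:09:04;22.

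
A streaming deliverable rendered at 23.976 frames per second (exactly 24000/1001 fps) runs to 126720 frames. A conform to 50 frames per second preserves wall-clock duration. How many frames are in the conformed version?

Target frames = source frames × (target rate / source rate) = 126720 × (50)/(24000/1001) = 126720 × 1001/480 = 264264.

264264 frames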